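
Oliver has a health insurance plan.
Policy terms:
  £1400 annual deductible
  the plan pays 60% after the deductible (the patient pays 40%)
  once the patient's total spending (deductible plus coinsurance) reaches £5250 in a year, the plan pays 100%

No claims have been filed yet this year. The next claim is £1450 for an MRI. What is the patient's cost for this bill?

The full £1400 deductible is still open; £1400 of this bill applies to it.
The remaining £50 (= £1450 − £1400) moves to coinsurance.
40% of £50 = £20 falls to the patient.
That puts the patient's cost at £1400 + £20 = £1420 before any cap.
Total out-of-pocket so far would be £0 + £1420 = £1420, below the £5250 cap — no reduction.

£1420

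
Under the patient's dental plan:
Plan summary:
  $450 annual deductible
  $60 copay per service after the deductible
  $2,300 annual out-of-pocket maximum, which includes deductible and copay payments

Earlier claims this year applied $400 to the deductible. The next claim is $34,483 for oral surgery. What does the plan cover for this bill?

Remaining deductible: $450 − $400 = $50.
That leaves $34,483 − $50 = $34,433 for the copay.
Copay on this service: $60.
So the patient owes $50 + $60 = $110 before any cap.
Year-to-date out-of-pocket becomes $400 + $110 = $510, still under the $2,300 maximum, so no cap applies.
Insurer pays the balance: $34,483 − $110 = $34,373.

$34,373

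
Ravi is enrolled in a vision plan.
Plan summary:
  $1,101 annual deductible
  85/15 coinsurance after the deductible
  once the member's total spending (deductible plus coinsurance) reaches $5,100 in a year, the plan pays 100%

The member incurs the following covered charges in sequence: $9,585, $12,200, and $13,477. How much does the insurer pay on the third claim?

#1 ($9,585): $1,101 to deductible, leaving $8,484; coinsurance $8,484 × 15% = $1,272.60. Member owes $2,373.60 (running OOP $2,373.60). Plan pays $9,585 − $2,373.60 = $7,211.40.
#2 ($12,200): deductible already satisfied, so member's share is 15% × $12,200 = $1,830. Member owes $1,830 (running OOP $4,203.60). Plan pays $12,200 − $1,830 = $10,370.
#3 ($13,477): deductible already satisfied, so member's share is 15% × $13,477 = $2,021.55. That would push OOP to $6,225.15, over the $5,100 cap, so member pays $5,100 − $4,203.60 = $896.40. Plan pays $13,477 − $896.40 = $12,580.60.

$12,580.60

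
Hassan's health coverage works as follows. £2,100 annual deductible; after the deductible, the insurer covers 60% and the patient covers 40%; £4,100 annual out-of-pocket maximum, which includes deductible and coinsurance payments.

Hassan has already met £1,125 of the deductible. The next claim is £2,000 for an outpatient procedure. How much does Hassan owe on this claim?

Remaining deductible: £2,100 − £1,125 = £975.
The remaining £1,025 (= £2,000 − £975) moves to coinsurance.
Coinsurance: £1,025 × 40% = £410.
That puts the patient's cost at £975 + £410 = £1,385 before any cap.
Year-to-date out-of-pocket becomes £1,125 + £1,385 = £2,510, still under the £4,100 maximum, so no cap applies.

£1,385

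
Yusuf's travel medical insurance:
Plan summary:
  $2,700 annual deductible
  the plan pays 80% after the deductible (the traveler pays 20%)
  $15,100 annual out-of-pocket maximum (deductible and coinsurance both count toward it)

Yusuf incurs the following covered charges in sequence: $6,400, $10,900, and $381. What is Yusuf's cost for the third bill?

$76.20

Bill 1, $6,400: $2,700 finishes the deductible; $3,700 goes to coinsurance; traveler's 20% is $740. Traveler owes $3,440 (running OOP $3,440).
Bill 2, $10,900: deductible met; 20% of $10,900 = $2,180. Traveler pays $2,180; OOP now $5,620.
Bill 3, $381: 20% coinsurance on $381 = $76.20. Traveler owes $76.20 (running OOP $5,696.20).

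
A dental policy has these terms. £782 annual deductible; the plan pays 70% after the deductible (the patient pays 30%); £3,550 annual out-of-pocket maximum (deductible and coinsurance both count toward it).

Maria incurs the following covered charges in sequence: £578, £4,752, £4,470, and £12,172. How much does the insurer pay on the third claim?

£3,129

Bill 1, £578: fully absorbed by the deductible. Cost to patient: £578. OOP to date £578. Insurer: £578 − £578 = £0.
Bill 2, £4,752: £204 finishes the deductible; £4,548 goes to coinsurance; patient's 30% is £1,364.40. Patient owes £1,568.40 (running OOP £2,146.40). Insurer: £4,752 − £1,568.40 = £3,183.60.
Bill 3, £4,470: 30% coinsurance on £4,470 = £1,341. Patient pays £1,341; OOP now £3,487.40. Plan pays £4,470 − £1,341 = £3,129.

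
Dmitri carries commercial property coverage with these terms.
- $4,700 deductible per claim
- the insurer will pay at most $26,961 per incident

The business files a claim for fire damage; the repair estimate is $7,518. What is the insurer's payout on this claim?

$2,818

After the deductible, $7,518 − $4,700 = $2,818 remains.
$2,818 ≤ $26,961, so the limit doesn't bind; insurer pays $2,818.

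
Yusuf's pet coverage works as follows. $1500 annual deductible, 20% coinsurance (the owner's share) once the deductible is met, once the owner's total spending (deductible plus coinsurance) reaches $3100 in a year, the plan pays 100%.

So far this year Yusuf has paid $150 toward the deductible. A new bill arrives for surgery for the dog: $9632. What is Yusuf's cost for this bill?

$2950

$150 of the $1500 deductible is already met, leaving $1350.
That leaves $9632 − $1350 = $8282 for coinsurance.
Owner's 20% share of $8282 is $1656.40.
That puts the owner's cost at $1350 + $1656.40 = $3006.40 before any cap.
That would bring total out-of-pocket to $3156.40, past the $3100 cap. The owner is capped at $3100 − $150 = $2950 on this claim.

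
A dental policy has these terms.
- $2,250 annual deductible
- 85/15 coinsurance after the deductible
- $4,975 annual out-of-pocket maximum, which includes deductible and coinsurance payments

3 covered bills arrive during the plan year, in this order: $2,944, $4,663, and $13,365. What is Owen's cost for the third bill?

$1,921.45

#1 ($2,944): $2,250 to deductible, leaving $694; coinsurance $694 × 15% = $104.10. Patient owes $2,354.10 (running OOP $2,354.10).
#2 ($4,663): 15% coinsurance on $4,663 = $699.45. Cost to patient: $699.45. OOP to date $3,053.55.
#3 ($13,365): deductible met; 15% of $13,365 = $2,004.75. Adding that to $3,053.55 gives $5,058.30, past the $4,975 cap; patient pays only $4,975 − $3,053.55 = $1,921.45.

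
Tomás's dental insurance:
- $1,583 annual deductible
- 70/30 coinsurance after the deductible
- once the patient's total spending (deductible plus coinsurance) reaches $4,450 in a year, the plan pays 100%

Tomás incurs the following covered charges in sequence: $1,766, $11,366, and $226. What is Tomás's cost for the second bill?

$2,812.10

#1 ($1,766): deductible takes $1,583, $183 remains; 30% of $183 = $54.90. Patient pays $1,637.90; OOP now $1,637.90.
#2 ($11,366): 30% coinsurance on $11,366 = $3,409.80. Adding that to $1,637.90 gives $5,047.70, past the $4,450 cap; patient pays only $4,450 − $1,637.90 = $2,812.10.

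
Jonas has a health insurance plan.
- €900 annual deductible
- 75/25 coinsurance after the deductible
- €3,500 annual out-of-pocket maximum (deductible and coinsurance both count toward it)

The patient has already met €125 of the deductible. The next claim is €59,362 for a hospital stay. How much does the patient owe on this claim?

€3,375

Deductible still to meet: €900 − €125 = €775.
After the €775 deductible portion, €59,362 − €775 = €58,587 is subject to coinsurance.
Patient's 25% share of €58,587 is €14,646.75.
That puts the patient's cost at €775 + €14,646.75 = €15,421.75 before any cap.
That would bring total out-of-pocket to €15,546.75, past the €3,500 cap. The patient is capped at €3,500 − €125 = €3,375 on this claim.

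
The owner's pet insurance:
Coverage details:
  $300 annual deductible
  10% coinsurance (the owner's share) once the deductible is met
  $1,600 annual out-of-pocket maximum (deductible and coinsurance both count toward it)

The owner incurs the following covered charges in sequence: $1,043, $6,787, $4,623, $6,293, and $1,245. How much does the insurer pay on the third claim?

#1 ($1,043): $300 to deductible, leaving $743; 10% of $743 = $74.30. Owner owes $374.30 (running OOP $374.30). Plan pays $1,043 − $374.30 = $668.70.
#2 ($6,787): deductible already satisfied, so owner's share is 10% × $6,787 = $678.70. Cost to owner: $678.70. OOP to date $1,053. Insurer: $6,787 − $678.70 = $6,108.30.
#3 ($4,623): deductible met; 10% of $4,623 = $462.30. Owner owes $462.30 (running OOP $1,515.30). Insurer: $4,623 − $462.30 = $4,160.70.

$4,160.70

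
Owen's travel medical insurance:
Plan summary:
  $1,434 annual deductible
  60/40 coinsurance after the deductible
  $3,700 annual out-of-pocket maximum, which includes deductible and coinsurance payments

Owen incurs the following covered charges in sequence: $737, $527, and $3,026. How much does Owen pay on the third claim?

$1,312.40

Claim 1 ($737): entire amount goes to the deductible. Traveler pays $737; OOP now $737.
Claim 2 ($527): all of it applies to the deductible. Traveler owes $527 (running OOP $1,264).
Claim 3 ($3,026): deductible takes $170, $2,856 remains; traveler's 40% is $1,142.40. Cost to traveler: $1,312.40. OOP to date $2,576.40.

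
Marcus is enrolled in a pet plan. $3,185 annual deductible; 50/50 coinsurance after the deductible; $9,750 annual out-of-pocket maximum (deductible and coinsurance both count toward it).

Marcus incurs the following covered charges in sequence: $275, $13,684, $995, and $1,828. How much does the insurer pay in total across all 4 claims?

Bill 1, $275: fully absorbed by the deductible. Owner owes $275 (running OOP $275). Plan pays $275 − $275 = $0.
Bill 2, $13,684: $2,910 to deductible, leaving $10,774; coinsurance $10,774 × 50% = $5,387. Owner pays $8,297; OOP now $8,572. Plan pays $13,684 − $8,297 = $5,387.
Bill 3, $995: 50% coinsurance on $995 = $497.50. Owner pays $497.50; OOP now $9,069.50. Insurer: $995 − $497.50 = $497.50.
Bill 4, $1,828: deductible met; 50% of $1,828 = $914. Adding that to $9,069.50 gives $9,983.50, past the $9,750 cap; owner pays only $9,750 − $9,069.50 = $680.50. Plan pays $1,828 − $680.50 = $1,147.50.
Insurer total = bills − owner's total = $16,782 − $9,750 = $7,032.

$7,032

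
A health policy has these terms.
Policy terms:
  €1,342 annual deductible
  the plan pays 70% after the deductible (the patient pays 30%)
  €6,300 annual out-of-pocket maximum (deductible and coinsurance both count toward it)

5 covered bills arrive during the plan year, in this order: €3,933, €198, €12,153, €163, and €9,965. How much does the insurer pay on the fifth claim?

Claim 1 — €3,933: €1,342 to deductible, leaving €2,591; coinsurance €2,591 × 30% = €777.30. Cost to patient: €2,119.30. OOP to date €2,119.30. Plan pays €3,933 − €2,119.30 = €1,813.70.
Claim 2 — €198: deductible met; 30% of €198 = €59.40. Cost to patient: €59.40. OOP to date €2,178.70. Plan pays €198 − €59.40 = €138.60.
Claim 3 — €12,153: 30% coinsurance on €12,153 = €3,645.90. Cost to patient: €3,645.90. OOP to date €5,824.60. Plan pays €12,153 − €3,645.90 = €8,507.10.
Claim 4 — €163: deductible met; 30% of €163 = €48.90. Patient owes €48.90 (running OOP €5,873.50). Plan pays €163 − €48.90 = €114.10.
Claim 5 — €9,965: 30% coinsurance on €9,965 = €2,989.50. That would push OOP to €8,863, over the €6,300 cap, so patient pays €6,300 − €5,873.50 = €426.50. Insurer: €9,965 − €426.50 = €9,538.50.

€9,538.50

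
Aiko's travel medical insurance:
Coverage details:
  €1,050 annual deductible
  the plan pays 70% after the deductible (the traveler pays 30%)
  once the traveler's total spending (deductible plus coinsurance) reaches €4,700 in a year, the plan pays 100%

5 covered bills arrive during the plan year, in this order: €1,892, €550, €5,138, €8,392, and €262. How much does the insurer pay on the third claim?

#1 (€1,892): €1,050 finishes the deductible; €842 goes to coinsurance; traveler's 30% is €252.60. Cost to traveler: €1,302.60. OOP to date €1,302.60. Plan pays €1,892 − €1,302.60 = €589.40.
#2 (€550): 30% coinsurance on €550 = €165. Traveler pays €165; OOP now €1,467.60. Plan pays €550 − €165 = €385.
#3 (€5,138): 30% coinsurance on €5,138 = €1,541.40. Traveler pays €1,541.40; OOP now €3,009. Insurer: €5,138 − €1,541.40 = €3,596.60.

€3,596.60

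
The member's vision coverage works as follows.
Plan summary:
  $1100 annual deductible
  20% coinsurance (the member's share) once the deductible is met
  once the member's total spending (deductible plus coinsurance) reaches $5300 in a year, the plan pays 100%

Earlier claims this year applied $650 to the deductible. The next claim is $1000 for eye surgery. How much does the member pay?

$650 of the $1100 deductible is already met, leaving $450.
The remaining $550 (= $1000 − $450) moves to coinsurance.
20% of $550 = $110 falls to the member.
That puts the member's cost at $450 + $110 = $560 before any cap.
Cumulative spending $650 + $560 = $1210 stays under the $5300 maximum.

$560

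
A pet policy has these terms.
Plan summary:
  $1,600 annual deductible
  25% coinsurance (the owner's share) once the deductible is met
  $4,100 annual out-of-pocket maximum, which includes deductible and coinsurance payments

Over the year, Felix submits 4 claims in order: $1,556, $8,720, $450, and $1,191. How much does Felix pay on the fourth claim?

$218.50

Bill 1, $1,556: all of it applies to the deductible. Cost to owner: $1,556. OOP to date $1,556.
Bill 2, $8,720: $44 finishes the deductible; $8,676 goes to coinsurance; owner's 25% is $2,169. Owner pays $2,213; OOP now $3,769.
Bill 3, $450: deductible met; 25% of $450 = $112.50. Cost to owner: $112.50. OOP to date $3,881.50.
Bill 4, $1,191: 25% coinsurance on $1,191 = $297.75. That would push OOP to $4,179.25, over the $4,100 cap, so owner pays $4,100 − $3,881.50 = $218.50.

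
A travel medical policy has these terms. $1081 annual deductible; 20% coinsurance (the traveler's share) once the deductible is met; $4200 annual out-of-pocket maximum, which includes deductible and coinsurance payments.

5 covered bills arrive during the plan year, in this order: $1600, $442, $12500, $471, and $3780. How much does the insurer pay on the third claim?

#1 ($1600): $1081 to deductible, leaving $519; traveler's 20% is $103.80. Traveler pays $1184.80; OOP now $1184.80. Insurer: $1600 − $1184.80 = $415.20.
#2 ($442): deductible already satisfied, so traveler's share is 20% × $442 = $88.40. Cost to traveler: $88.40. OOP to date $1273.20. Plan pays $442 − $88.40 = $353.60.
#3 ($12500): deductible met; 20% of $12500 = $2500. Cost to traveler: $2500. OOP to date $3773.20. Insurer: $12500 − $2500 = $10000.

$10000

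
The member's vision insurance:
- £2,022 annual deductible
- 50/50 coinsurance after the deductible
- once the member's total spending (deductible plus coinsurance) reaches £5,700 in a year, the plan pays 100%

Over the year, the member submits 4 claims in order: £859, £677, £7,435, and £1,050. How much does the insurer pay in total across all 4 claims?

Bill 1, £859: all of it applies to the deductible. Member pays £859; OOP now £859. Plan pays £859 − £859 = £0.
Bill 2, £677: fully absorbed by the deductible. Member pays £677; OOP now £1,536. Insurer: £677 − £677 = £0.
Bill 3, £7,435: £486 finishes the deductible; £6,949 goes to coinsurance; 50% of £6,949 = £3,474.50. Member pays £3,960.50; OOP now £5,496.50. Insurer: £7,435 − £3,960.50 = £3,474.50.
Bill 4, £1,050: deductible met; 50% of £1,050 = £525. Adding that to £5,496.50 gives £6,021.50, past the £5,700 cap; member pays only £5,700 − £5,496.50 = £203.50. Plan pays £1,050 − £203.50 = £846.50.
Insurer total = bills − member's total = £10,021 − £5,700 = £4,321.

£4,321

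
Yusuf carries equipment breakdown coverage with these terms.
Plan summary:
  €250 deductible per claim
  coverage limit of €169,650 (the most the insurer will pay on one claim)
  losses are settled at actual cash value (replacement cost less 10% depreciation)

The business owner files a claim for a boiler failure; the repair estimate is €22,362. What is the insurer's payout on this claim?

€19,875.80

At 10% depreciation, ACV = €22,362 − €2,236.20 = €20,125.80.
Subtract the deductible: €20,125.80 − €250 = €19,875.80.
That's under the €169,650 cap, so the insurer reimburses the full €19,875.80.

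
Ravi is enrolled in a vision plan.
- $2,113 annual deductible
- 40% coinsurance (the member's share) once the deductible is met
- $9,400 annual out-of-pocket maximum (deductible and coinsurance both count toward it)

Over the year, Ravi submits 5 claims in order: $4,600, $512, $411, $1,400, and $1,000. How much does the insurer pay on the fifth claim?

$600

Claim 1 ($4,600): $2,113 finishes the deductible; $2,487 goes to coinsurance; coinsurance $2,487 × 40% = $994.80. Member pays $3,107.80; OOP now $3,107.80. Plan pays $4,600 − $3,107.80 = $1,492.20.
Claim 2 ($512): 40% coinsurance on $512 = $204.80. Cost to member: $204.80. OOP to date $3,312.60. Insurer: $512 − $204.80 = $307.20.
Claim 3 ($411): deductible met; 40% of $411 = $164.40. Cost to member: $164.40. OOP to date $3,477. Plan pays $411 − $164.40 = $246.60.
Claim 4 ($1,400): 40% coinsurance on $1,400 = $560. Member owes $560 (running OOP $4,037). Plan pays $1,400 − $560 = $840.
Claim 5 ($1,000): deductible already satisfied, so member's share is 40% × $1,000 = $400. Member pays $400; OOP now $4,437. Plan pays $1,000 − $400 = $600.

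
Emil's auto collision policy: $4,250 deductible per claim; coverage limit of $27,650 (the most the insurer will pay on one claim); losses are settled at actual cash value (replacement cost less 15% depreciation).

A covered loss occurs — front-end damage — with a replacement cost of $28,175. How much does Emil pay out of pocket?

$8,476.25

Depreciate 15%: the covered value is $28,175 × 0.85 = $23,948.75.
Less the $4,250 deductible: $23,948.75 − $4,250 = $19,698.75.
That's under the $27,650 cap, so the insurer reimburses the full $19,698.75.
Out of pocket: $28,175 − $19,698.75 = $8,476.25.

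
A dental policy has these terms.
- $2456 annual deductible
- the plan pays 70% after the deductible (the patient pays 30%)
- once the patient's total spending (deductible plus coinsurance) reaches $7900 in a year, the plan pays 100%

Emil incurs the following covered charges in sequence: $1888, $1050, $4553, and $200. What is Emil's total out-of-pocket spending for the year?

$4026.50

Bill 1, $1888: entire amount goes to the deductible. Patient pays $1888; OOP now $1888.
Bill 2, $1050: $568 finishes the deductible; $482 goes to coinsurance; 30% of $482 = $144.60. Cost to patient: $712.60. OOP to date $2600.60.
Bill 3, $4553: deductible met; 30% of $4553 = $1365.90. Patient pays $1365.90; OOP now $3966.50.
Bill 4, $200: deductible met; 30% of $200 = $60. Patient pays $60; OOP now $4026.50.
Total paid by the patient: $1888 + $712.60 + $1365.90 + $60 = $4026.50.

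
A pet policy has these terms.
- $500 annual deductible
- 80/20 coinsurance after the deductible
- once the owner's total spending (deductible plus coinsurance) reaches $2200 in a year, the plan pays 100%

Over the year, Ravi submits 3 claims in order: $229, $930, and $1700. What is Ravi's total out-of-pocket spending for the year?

$971.80

Claim 1 — $229: fully absorbed by the deductible. Cost to owner: $229. OOP to date $229.
Claim 2 — $930: $271 to deductible, leaving $659; owner's 20% is $131.80. Cost to owner: $402.80. OOP to date $631.80.
Claim 3 — $1700: deductible met; 20% of $1700 = $340. Cost to owner: $340. OOP to date $971.80.
Summing the owner's payments: $229 + $402.80 + $340 = $971.80.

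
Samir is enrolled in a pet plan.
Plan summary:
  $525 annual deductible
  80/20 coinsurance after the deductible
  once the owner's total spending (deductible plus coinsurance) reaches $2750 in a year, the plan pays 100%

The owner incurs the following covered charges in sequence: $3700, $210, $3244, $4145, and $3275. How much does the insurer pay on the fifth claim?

#1 ($3700): $525 to deductible, leaving $3175; coinsurance $3175 × 20% = $635. Owner pays $1160; OOP now $1160. Plan pays $3700 − $1160 = $2540.
#2 ($210): deductible met; 20% of $210 = $42. Owner owes $42 (running OOP $1202). Plan pays $210 − $42 = $168.
#3 ($3244): deductible already satisfied, so owner's share is 20% × $3244 = $648.80. Cost to owner: $648.80. OOP to date $1850.80. Insurer: $3244 − $648.80 = $2595.20.
#4 ($4145): 20% coinsurance on $4145 = $829. Cost to owner: $829. OOP to date $2679.80. Plan pays $4145 − $829 = $3316.
#5 ($3275): deductible met; 20% of $3275 = $655. That would push OOP to $3334.80, over the $2750 cap, so owner pays $2750 − $2679.80 = $70.20. Plan pays $3275 − $70.20 = $3204.80.

$3204.80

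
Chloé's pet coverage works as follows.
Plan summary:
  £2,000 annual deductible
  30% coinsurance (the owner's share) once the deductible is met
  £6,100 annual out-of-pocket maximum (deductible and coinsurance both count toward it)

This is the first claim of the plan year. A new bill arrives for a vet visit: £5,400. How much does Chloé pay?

Deductible not yet touched, so the first £2,000 of the bill goes to the deductible.
The remaining £3,400 (= £5,400 − £2,000) moves to coinsurance.
Owner's 30% share of £3,400 is £1,020.
Owner responsibility before any cap: £2,000 + £1,020 = £3,020.
Year-to-date out-of-pocket becomes £0 + £3,020 = £3,020, still under the £6,100 maximum, so no cap applies.

£3,020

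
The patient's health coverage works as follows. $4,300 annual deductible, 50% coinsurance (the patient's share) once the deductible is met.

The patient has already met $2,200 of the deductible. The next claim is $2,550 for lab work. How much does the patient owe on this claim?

$2,325

$2,200 of the $4,300 deductible is already met, leaving $2,100.
That leaves $2,550 − $2,100 = $450 for coinsurance.
50% of $450 = $225 falls to the patient.
That puts the patient's cost at $2,100 + $225 = $2,325.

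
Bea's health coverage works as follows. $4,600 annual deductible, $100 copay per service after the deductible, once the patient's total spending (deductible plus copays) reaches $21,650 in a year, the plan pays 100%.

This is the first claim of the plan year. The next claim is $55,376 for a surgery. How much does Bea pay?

$4,700

Nothing has been paid toward the $4,600 deductible, so the first $4,600 of this charge is applied there.
The remaining $50,776 (= $55,376 − $4,600) moves to the copay.
Copay on this service: $100.
That puts the patient's cost at $4,600 + $100 = $4,700 before any cap.
Total out-of-pocket so far would be $0 + $4,700 = $4,700, below the $21,650 cap — no reduction.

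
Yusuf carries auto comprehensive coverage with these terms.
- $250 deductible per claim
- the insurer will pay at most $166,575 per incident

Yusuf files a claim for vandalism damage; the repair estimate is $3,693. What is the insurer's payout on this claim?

After the deductible, $3,693 − $250 = $3,443 remains.
$3,443 is within the $166,575 limit, so the insurer pays $3,443.

$3,443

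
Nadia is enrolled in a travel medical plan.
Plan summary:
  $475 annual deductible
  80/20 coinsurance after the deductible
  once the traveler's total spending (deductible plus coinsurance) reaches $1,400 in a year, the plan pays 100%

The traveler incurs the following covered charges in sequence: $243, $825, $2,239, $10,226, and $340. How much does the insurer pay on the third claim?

$1,791.20

Claim 1 ($243): all of it applies to the deductible. Traveler pays $243; OOP now $243. Insurer: $243 − $243 = $0.
Claim 2 ($825): deductible takes $232, $593 remains; 20% of $593 = $118.60. Cost to traveler: $350.60. OOP to date $593.60. Plan pays $825 − $350.60 = $474.40.
Claim 3 ($2,239): deductible met; 20% of $2,239 = $447.80. Traveler owes $447.80 (running OOP $1,041.40). Plan pays $2,239 − $447.80 = $1,791.20.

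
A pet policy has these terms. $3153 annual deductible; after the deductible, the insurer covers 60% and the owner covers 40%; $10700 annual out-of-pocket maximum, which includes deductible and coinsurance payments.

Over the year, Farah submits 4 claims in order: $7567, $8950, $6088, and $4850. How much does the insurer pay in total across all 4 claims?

Bill 1, $7567: $3153 to deductible, leaving $4414; owner's 40% is $1765.60. Cost to owner: $4918.60. OOP to date $4918.60. Insurer: $7567 − $4918.60 = $2648.40.
Bill 2, $8950: 40% coinsurance on $8950 = $3580. Owner owes $3580 (running OOP $8498.60). Insurer: $8950 − $3580 = $5370.
Bill 3, $6088: deductible already satisfied, so owner's share is 40% × $6088 = $2435.20. Adding that to $8498.60 gives $10933.80, past the $10700 cap; owner pays only $10700 − $8498.60 = $2201.40. Plan pays $6088 − $2201.40 = $3886.60.
Bill 4, $4850: deductible already satisfied, so owner's share is 40% × $4850 = $1940. OOP would hit $12640 > $10700, so the cap limits the owner to $10700 − $10700 = $0. Plan pays $4850 − $0 = $4850.
Insurer total = bills − owner's total = $27455 − $10700 = $16755.

$16755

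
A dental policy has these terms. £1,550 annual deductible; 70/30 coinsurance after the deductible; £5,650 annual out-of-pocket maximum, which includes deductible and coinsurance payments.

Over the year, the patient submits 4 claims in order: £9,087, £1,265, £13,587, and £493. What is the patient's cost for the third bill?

£1,459.40

Claim 1 — £9,087: £1,550 to deductible, leaving £7,537; 30% of £7,537 = £2,261.10. Cost to patient: £3,811.10. OOP to date £3,811.10.
Claim 2 — £1,265: deductible met; 30% of £1,265 = £379.50. Cost to patient: £379.50. OOP to date £4,190.60.
Claim 3 — £13,587: deductible already satisfied, so patient's share is 30% × £13,587 = £4,076.10. OOP would hit £8,266.70 > £5,650, so the cap limits the patient to £5,650 − £4,190.60 = £1,459.40.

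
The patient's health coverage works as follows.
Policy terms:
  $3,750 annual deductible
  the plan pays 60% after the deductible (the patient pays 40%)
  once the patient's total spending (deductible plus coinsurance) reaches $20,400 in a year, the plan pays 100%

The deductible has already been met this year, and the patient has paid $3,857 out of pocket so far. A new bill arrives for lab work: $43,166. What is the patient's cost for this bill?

The deductible is already satisfied, so the full bill goes to coinsurance.
40% of $43,166 = $17,266.40 falls to the patient.
Year-to-date out-of-pocket would reach $3,857 + $17,266.40 = $21,123.40, above the $20,400 maximum, so the patient pays only $20,400 − $3,857 = $16,543.

$16,543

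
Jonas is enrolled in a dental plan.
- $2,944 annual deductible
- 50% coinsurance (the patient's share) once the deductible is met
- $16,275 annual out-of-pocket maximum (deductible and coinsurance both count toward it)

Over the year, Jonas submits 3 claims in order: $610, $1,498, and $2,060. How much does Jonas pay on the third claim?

Claim 1 — $610: entire amount goes to the deductible. Cost to patient: $610. OOP to date $610.
Claim 2 — $1,498: all of it applies to the deductible. Patient pays $1,498; OOP now $2,108.
Claim 3 — $2,060: $836 finishes the deductible; $1,224 goes to coinsurance; patient's 50% is $612. Patient pays $1,448; OOP now $3,556.

$1,448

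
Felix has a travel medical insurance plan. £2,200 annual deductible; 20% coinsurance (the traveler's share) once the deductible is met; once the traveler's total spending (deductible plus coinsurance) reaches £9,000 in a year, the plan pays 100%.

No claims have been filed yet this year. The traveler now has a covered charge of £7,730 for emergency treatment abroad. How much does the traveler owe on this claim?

£3,306

Nothing has been paid toward the £2,200 deductible, so the first £2,200 of this charge is applied there.
The remaining £5,530 (= £7,730 − £2,200) moves to coinsurance.
Traveler's 20% share of £5,530 is £1,106.
Traveler responsibility before any cap: £2,200 + £1,106 = £3,306.
Total out-of-pocket so far would be £0 + £3,306 = £3,306, below the £9,000 cap — no reduction.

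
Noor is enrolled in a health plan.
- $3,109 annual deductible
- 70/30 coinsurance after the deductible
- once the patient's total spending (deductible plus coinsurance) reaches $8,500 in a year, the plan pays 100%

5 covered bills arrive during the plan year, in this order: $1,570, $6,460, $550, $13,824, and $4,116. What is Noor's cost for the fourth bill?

#1 ($1,570): all of it applies to the deductible. Patient pays $1,570; OOP now $1,570.
#2 ($6,460): deductible takes $1,539, $4,921 remains; patient's 30% is $1,476.30. Patient pays $3,015.30; OOP now $4,585.30.
#3 ($550): deductible already satisfied, so patient's share is 30% × $550 = $165. Patient owes $165 (running OOP $4,750.30).
#4 ($13,824): 30% coinsurance on $13,824 = $4,147.20. Adding that to $4,750.30 gives $8,897.50, past the $8,500 cap; patient pays only $8,500 − $4,750.30 = $3,749.70.

$3,749.70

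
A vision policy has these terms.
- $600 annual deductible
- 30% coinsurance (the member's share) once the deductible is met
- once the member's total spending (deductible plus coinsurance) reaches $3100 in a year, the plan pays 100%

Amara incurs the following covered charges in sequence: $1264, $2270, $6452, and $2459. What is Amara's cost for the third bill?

Claim 1 ($1264): $600 finishes the deductible; $664 goes to coinsurance; 30% of $664 = $199.20. Cost to member: $799.20. OOP to date $799.20.
Claim 2 ($2270): deductible met; 30% of $2270 = $681. Member pays $681; OOP now $1480.20.
Claim 3 ($6452): deductible already satisfied, so member's share is 30% × $6452 = $1935.60. That would push OOP to $3415.80, over the $3100 cap, so member pays $3100 − $1480.20 = $1619.80.

$1619.80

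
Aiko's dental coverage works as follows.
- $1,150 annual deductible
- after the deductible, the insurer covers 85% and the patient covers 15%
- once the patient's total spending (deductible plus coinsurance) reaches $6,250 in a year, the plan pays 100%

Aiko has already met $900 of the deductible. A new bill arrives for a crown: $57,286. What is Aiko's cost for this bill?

Deductible still to meet: $1,150 − $900 = $250.
After the $250 deductible portion, $57,286 − $250 = $57,036 is subject to coinsurance.
Patient's 15% share of $57,036 is $8,555.40.
Patient responsibility before any cap: $250 + $8,555.40 = $8,805.40.
Adding $8,805.40 to the $900 already spent would give $9,705.40, which exceeds the $6,250 cap; the patient pays just $6,250 − $900 = $5,350.

$5,350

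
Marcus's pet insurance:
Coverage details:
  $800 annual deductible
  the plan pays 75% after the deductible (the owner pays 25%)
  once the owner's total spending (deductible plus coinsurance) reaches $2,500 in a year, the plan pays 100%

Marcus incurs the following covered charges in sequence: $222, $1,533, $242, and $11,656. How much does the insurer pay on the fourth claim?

$10,255.25

Claim 1 ($222): fully absorbed by the deductible. Owner pays $222; OOP now $222. Insurer: $222 − $222 = $0.
Claim 2 ($1,533): $578 to deductible, leaving $955; owner's 25% is $238.75. Owner pays $816.75; OOP now $1,038.75. Plan pays $1,533 − $816.75 = $716.25.
Claim 3 ($242): deductible met; 25% of $242 = $60.50. Owner pays $60.50; OOP now $1,099.25. Plan pays $242 − $60.50 = $181.50.
Claim 4 ($11,656): 25% coinsurance on $11,656 = $2,914. OOP would hit $4,013.25 > $2,500, so the cap limits the owner to $2,500 − $1,099.25 = $1,400.75. Insurer: $11,656 − $1,400.75 = $10,255.25.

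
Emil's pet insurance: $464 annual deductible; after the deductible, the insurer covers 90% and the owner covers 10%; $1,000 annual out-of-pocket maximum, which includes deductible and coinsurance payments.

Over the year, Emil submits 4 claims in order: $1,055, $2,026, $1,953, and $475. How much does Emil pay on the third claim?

$195.30

Claim 1 — $1,055: deductible takes $464, $591 remains; 10% of $591 = $59.10. Cost to owner: $523.10. OOP to date $523.10.
Claim 2 — $2,026: 10% coinsurance on $2,026 = $202.60. Owner pays $202.60; OOP now $725.70.
Claim 3 — $1,953: deductible met; 10% of $1,953 = $195.30. Owner pays $195.30; OOP now $921.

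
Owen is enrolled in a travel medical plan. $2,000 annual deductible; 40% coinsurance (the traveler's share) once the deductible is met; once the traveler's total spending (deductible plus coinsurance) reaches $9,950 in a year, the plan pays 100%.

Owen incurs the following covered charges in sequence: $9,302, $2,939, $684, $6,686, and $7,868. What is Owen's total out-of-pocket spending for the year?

$9,950

#1 ($9,302): $2,000 finishes the deductible; $7,302 goes to coinsurance; traveler's 40% is $2,920.80. Cost to traveler: $4,920.80. OOP to date $4,920.80.
#2 ($2,939): deductible met; 40% of $2,939 = $1,175.60. Cost to traveler: $1,175.60. OOP to date $6,096.40.
#3 ($684): deductible already satisfied, so traveler's share is 40% × $684 = $273.60. Traveler pays $273.60; OOP now $6,370.
#4 ($6,686): deductible met; 40% of $6,686 = $2,674.40. Traveler pays $2,674.40; OOP now $9,044.40.
#5 ($7,868): deductible met; 40% of $7,868 = $3,147.20. OOP would hit $12,191.60 > $9,950, so the cap limits the traveler to $9,950 − $9,044.40 = $905.60.
Summing the traveler's payments: $4,920.80 + $1,175.60 + $273.60 + $2,674.40 + $905.60 = $9,950.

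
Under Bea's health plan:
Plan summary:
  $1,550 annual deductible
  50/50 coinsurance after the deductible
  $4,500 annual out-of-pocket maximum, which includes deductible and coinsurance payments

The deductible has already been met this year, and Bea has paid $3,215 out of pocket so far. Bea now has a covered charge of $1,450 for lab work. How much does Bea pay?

With the deductible met, the entire $1,450 is subject to coinsurance.
50% of $1,450 = $725 falls to the patient.
Cumulative spending $3,215 + $725 = $3,940 stays under the $4,500 maximum.

$725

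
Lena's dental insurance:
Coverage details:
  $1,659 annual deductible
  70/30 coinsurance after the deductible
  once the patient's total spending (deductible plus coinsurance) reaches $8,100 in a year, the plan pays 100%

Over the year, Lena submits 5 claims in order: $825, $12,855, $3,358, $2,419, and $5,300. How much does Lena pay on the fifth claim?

Bill 1, $825: entire amount goes to the deductible. Patient owes $825 (running OOP $825).
Bill 2, $12,855: $834 to deductible, leaving $12,021; 30% of $12,021 = $3,606.30. Patient owes $4,440.30 (running OOP $5,265.30).
Bill 3, $3,358: 30% coinsurance on $3,358 = $1,007.40. Cost to patient: $1,007.40. OOP to date $6,272.70.
Bill 4, $2,419: deductible met; 30% of $2,419 = $725.70. Patient pays $725.70; OOP now $6,998.40.
Bill 5, $5,300: 30% coinsurance on $5,300 = $1,590. That would push OOP to $8,588.40, over the $8,100 cap, so patient pays $8,100 − $6,998.40 = $1,101.60.

$1,101.60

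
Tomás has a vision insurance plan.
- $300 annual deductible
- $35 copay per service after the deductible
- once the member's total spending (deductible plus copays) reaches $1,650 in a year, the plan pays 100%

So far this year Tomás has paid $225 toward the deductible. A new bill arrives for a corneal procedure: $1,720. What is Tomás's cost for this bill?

$110

$225 of the $300 deductible is already met, leaving $75.
The remaining $1,645 (= $1,720 − $75) moves to the copay.
Copay on this service: $35.
So the member owes $75 + $35 = $110 before any cap.
Cumulative spending $225 + $110 = $335 stays under the $1,650 maximum.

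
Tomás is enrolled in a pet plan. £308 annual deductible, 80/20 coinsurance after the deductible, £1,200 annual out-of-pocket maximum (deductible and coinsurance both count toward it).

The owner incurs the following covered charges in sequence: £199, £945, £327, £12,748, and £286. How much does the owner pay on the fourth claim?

£659.40

Claim 1 (£199): entire amount goes to the deductible. Cost to owner: £199. OOP to date £199.
Claim 2 (£945): £109 to deductible, leaving £836; coinsurance £836 × 20% = £167.20. Cost to owner: £276.20. OOP to date £475.20.
Claim 3 (£327): 20% coinsurance on £327 = £65.40. Owner owes £65.40 (running OOP £540.60).
Claim 4 (£12,748): deductible met; 20% of £12,748 = £2,549.60. OOP would hit £3,090.20 > £1,200, so the cap limits the owner to £1,200 − £540.60 = £659.40.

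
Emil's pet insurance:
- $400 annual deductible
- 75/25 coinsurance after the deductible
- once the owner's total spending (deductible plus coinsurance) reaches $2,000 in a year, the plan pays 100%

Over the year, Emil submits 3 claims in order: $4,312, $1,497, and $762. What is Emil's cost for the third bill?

$190.50

Claim 1 ($4,312): deductible takes $400, $3,912 remains; owner's 25% is $978. Owner owes $1,378 (running OOP $1,378).
Claim 2 ($1,497): deductible already satisfied, so owner's share is 25% × $1,497 = $374.25. Owner owes $374.25 (running OOP $1,752.25).
Claim 3 ($762): 25% coinsurance on $762 = $190.50. Owner pays $190.50; OOP now $1,942.75.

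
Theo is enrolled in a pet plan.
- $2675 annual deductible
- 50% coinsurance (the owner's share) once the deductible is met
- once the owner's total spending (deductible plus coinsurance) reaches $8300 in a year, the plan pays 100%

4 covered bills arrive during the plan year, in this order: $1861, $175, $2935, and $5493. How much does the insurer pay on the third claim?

Claim 1 ($1861): fully absorbed by the deductible. Owner owes $1861 (running OOP $1861). Plan pays $1861 − $1861 = $0.
Claim 2 ($175): all of it applies to the deductible. Owner owes $175 (running OOP $2036). Plan pays $175 − $175 = $0.
Claim 3 ($2935): $639 finishes the deductible; $2296 goes to coinsurance; owner's 50% is $1148. Owner owes $1787 (running OOP $3823). Insurer: $2935 − $1787 = $1148.

$1148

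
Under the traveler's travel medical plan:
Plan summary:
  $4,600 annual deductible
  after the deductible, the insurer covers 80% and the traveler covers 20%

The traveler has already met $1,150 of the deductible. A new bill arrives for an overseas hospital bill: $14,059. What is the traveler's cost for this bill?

$5,571.80

$1,150 of the $4,600 deductible is already met, leaving $3,450.
After the $3,450 deductible portion, $14,059 − $3,450 = $10,609 is subject to coinsurance.
Coinsurance: $10,609 × 20% = $2,121.80.
So the traveler owes $3,450 + $2,121.80 = $5,571.80.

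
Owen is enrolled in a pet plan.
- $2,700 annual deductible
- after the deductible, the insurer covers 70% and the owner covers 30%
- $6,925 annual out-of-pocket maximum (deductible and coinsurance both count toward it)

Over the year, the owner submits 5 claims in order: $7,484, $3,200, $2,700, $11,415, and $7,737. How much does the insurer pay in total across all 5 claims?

Bill 1, $7,484: $2,700 finishes the deductible; $4,784 goes to coinsurance; coinsurance $4,784 × 30% = $1,435.20. Owner pays $4,135.20; OOP now $4,135.20. Insurer: $7,484 − $4,135.20 = $3,348.80.
Bill 2, $3,200: deductible met; 30% of $3,200 = $960. Owner owes $960 (running OOP $5,095.20). Plan pays $3,200 − $960 = $2,240.
Bill 3, $2,700: 30% coinsurance on $2,700 = $810. Owner pays $810; OOP now $5,905.20. Insurer: $2,700 − $810 = $1,890.
Bill 4, $11,415: deductible met; 30% of $11,415 = $3,424.50. OOP would hit $9,329.70 > $6,925, so the cap limits the owner to $6,925 − $5,905.20 = $1,019.80. Plan pays $11,415 − $1,019.80 = $10,395.20.
Bill 5, $7,737: deductible met; 30% of $7,737 = $2,321.10. That would push OOP to $9,246.10, over the $6,925 cap, so owner pays $6,925 − $6,925 = $0. Plan pays $7,737 − $0 = $7,737.
Insurer total = bills − owner's total = $32,536 − $6,925 = $25,611.

$25,611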